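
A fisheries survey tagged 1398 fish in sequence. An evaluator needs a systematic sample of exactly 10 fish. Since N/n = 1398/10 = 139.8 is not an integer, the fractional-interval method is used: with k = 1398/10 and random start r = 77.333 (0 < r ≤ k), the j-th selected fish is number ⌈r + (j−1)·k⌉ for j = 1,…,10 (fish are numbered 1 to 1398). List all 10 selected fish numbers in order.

78, 218, 357, 497, 637, 777, 917, 1056, 1196, 1336

j=1: r + 0k = 77.333 → ⌈·⌉ = 78
j=2: r + 1k = 217.133 → ⌈·⌉ = 218
j=3: r + 2k = 356.933 → ⌈·⌉ = 357
j=4: r + 3k = 496.733 → ⌈·⌉ = 497
j=5: r + 4k = 636.533 → ⌈·⌉ = 637
j=6: r + 5k = 776.333 → ⌈·⌉ = 777
j=7: r + 6k = 916.133 → ⌈·⌉ = 917
j=8: r + 7k = 1055.933 → ⌈·⌉ = 1056
j=9: r + 8k = 1195.733 → ⌈·⌉ = 1196
j=10: r + 9k = 1335.533 → ⌈·⌉ = 1336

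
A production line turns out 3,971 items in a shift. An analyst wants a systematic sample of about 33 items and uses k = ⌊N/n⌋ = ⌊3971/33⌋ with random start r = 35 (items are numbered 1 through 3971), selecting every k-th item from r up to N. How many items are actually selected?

33

k = ⌊3971/33⌋ = 120
Achieved size = ⌊(3971 − 35)/120⌋ + 1 = ⌊3936/120⌋ + 1 = 32 + 1 = 33
(last selection: 35 + 32×120 = 3875 ≤ 3971; next would be 3995 > 3971)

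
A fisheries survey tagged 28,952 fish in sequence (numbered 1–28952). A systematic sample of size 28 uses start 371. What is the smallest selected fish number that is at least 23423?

24153

k = 28952/28 = 1034
Steps past start: ⌈(23423 − 371)/1034⌉ = ⌈23052/1034⌉ = 23
Selected fish: 371 + 23×1034 = 24153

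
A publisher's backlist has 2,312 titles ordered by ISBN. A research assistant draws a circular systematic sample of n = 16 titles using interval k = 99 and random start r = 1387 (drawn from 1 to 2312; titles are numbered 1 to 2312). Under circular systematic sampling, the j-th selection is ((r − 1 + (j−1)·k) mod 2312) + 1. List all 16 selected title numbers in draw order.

Selection 1: 1387
Selection 2: 1387 + 99 = 1486
Selection 3: 1486 + 99 = 1585
Selection 4: 1585 + 99 = 1684
Selection 5: 1684 + 99 = 1783
Selection 6: 1783 + 99 = 1882
Selection 7: 1882 + 99 = 1981
Selection 8: 1981 + 99 = 2080
Selection 9: 2080 + 99 = 2179
Selection 10: 2179 + 99 = 2278
Selection 11: 2278 + 99 = 2377 → 2377 − 2312 = 65
Selection 12: 65 + 99 = 164
Selection 13: 164 + 99 = 263
Selection 14: 263 + 99 = 362
Selection 15: 362 + 99 = 461
Selection 16: 461 + 99 = 560

1387, 1486, 1585, 1684, 1783, 1882, 1981, 2080, 2179, 2278, 65, 164, 263, 362, 461, 560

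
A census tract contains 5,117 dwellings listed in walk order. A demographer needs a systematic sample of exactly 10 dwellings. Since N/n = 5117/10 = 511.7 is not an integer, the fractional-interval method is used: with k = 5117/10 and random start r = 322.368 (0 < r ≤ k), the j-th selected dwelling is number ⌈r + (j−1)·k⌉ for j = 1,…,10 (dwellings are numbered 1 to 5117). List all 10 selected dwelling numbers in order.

j=1: r + 0k = 322.368 → ⌈·⌉ = 323
j=2: r + 1k = 834.068 → ⌈·⌉ = 835
j=3: r + 2k = 1345.768 → ⌈·⌉ = 1346
j=4: r + 3k = 1857.468 → ⌈·⌉ = 1858
j=5: r + 4k = 2369.168 → ⌈·⌉ = 2370
j=6: r + 5k = 2880.868 → ⌈·⌉ = 2881
j=7: r + 6k = 3392.568 → ⌈·⌉ = 3393
j=8: r + 7k = 3904.268 → ⌈·⌉ = 3905
j=9: r + 8k = 4415.968 → ⌈·⌉ = 4416
j=10: r + 9k = 4927.668 → ⌈·⌉ = 4928

323, 835, 1346, 1858, 2370, 2881, 3393, 3905, 4416, 4928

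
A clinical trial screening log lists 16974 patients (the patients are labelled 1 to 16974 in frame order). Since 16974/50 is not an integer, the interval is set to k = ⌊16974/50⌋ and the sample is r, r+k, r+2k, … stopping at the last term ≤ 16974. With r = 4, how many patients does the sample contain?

51

k = ⌊16974/50⌋ = 339
Achieved size = ⌊(16974 − 4)/339⌋ + 1 = ⌊16970/339⌋ + 1 = 50 + 1 = 51
(last selection: 4 + 50×339 = 16954 ≤ 16974; next would be 17293 > 16974)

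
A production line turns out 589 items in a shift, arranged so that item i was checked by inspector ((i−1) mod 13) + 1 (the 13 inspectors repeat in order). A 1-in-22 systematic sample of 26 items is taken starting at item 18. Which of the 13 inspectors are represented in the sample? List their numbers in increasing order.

Consecutive selections differ by k = 22, so their inspector numbers differ by 22 mod 13 = 9.
gcd(22, 13) = 1, so the sample visits 13/1 = 13 distinct residues mod 13.
Start 18 is inspector 5; the inspectors hit are 1, 2, 3, 4, 5, 6, 7, 8, 9, 10, 11, 12, 13.

1, 2, 3, 4, 5, 6, 7, 8, 9, 10, 11, 12, 13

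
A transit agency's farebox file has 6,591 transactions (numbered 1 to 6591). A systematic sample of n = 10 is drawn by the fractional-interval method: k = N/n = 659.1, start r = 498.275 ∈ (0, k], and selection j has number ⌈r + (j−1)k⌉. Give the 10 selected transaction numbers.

j=1: r + 0k = 498.275 → ⌈·⌉ = 499
j=2: r + 1k = 1157.375 → ⌈·⌉ = 1158
j=3: r + 2k = 1816.475 → ⌈·⌉ = 1817
j=4: r + 3k = 2475.575 → ⌈·⌉ = 2476
j=5: r + 4k = 3134.675 → ⌈·⌉ = 3135
j=6: r + 5k = 3793.775 → ⌈·⌉ = 3794
j=7: r + 6k = 4452.875 → ⌈·⌉ = 4453
j=8: r + 7k = 5111.975 → ⌈·⌉ = 5112
j=9: r + 8k = 5771.075 → ⌈·⌉ = 5772
j=10: r + 9k = 6430.175 → ⌈·⌉ = 6431

499, 1158, 1817, 2476, 3135, 3794, 4453, 5112, 5772, 6431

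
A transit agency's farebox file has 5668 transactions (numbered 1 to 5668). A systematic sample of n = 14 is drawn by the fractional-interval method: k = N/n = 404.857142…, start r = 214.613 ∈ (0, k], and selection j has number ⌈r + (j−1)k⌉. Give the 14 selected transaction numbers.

j=1: r + 0k = 214.613 → ⌈·⌉ = 215
j=2: r + 1k = 619.470142… → ⌈·⌉ = 620
j=3: r + 2k = 1024.327285… → ⌈·⌉ = 1025
j=4: r + 3k = 1429.184428… → ⌈·⌉ = 1430
j=5: r + 4k = 1834.041571… → ⌈·⌉ = 1835
j=6: r + 5k = 2238.898714… → ⌈·⌉ = 2239
j=7: r + 6k = 2643.755857… → ⌈·⌉ = 2644
j=8: r + 7k = 3048.613 → ⌈·⌉ = 3049
j=9: r + 8k = 3453.470142… → ⌈·⌉ = 3454
j=10: r + 9k = 3858.327285… → ⌈·⌉ = 3859
j=11: r + 10k = 4263.184428… → ⌈·⌉ = 4264
j=12: r + 11k = 4668.041571… → ⌈·⌉ = 4669
j=13: r + 12k = 5072.898714… → ⌈·⌉ = 5073
j=14: r + 13k = 5477.755857… → ⌈·⌉ = 5478

215, 620, 1025, 1430, 1835, 2239, 2644, 3049, 3454, 3859, 4264, 4669, 5073, 5478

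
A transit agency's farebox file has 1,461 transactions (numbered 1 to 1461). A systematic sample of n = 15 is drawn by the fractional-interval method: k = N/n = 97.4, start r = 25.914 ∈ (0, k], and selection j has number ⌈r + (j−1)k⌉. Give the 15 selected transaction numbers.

26, 124, 221, 319, 416, 513, 611, 708, 806, 903, 1000, 1098, 1195, 1293, 1390

j=1: r + 0k = 25.914 → ⌈·⌉ = 26
j=2: r + 1k = 123.314 → ⌈·⌉ = 124
j=3: r + 2k = 220.714 → ⌈·⌉ = 221
j=4: r + 3k = 318.114 → ⌈·⌉ = 319
j=5: r + 4k = 415.514 → ⌈·⌉ = 416
j=6: r + 5k = 512.914 → ⌈·⌉ = 513
j=7: r + 6k = 610.314 → ⌈·⌉ = 611
j=8: r + 7k = 707.714 → ⌈·⌉ = 708
j=9: r + 8k = 805.114 → ⌈·⌉ = 806
j=10: r + 9k = 902.514 → ⌈·⌉ = 903
j=11: r + 10k = 999.914 → ⌈·⌉ = 1000
j=12: r + 11k = 1097.314 → ⌈·⌉ = 1098
j=13: r + 12k = 1194.714 → ⌈·⌉ = 1195
j=14: r + 13k = 1292.114 → ⌈·⌉ = 1293
j=15: r + 14k = 1389.514 → ⌈·⌉ = 1390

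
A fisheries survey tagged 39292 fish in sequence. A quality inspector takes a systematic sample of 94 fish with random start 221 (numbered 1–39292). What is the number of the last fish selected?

39095

k = 39292/94 = 418
94th selection = r + (94−1)·k = 221 + 93×418 = 221 + 38874 = 39095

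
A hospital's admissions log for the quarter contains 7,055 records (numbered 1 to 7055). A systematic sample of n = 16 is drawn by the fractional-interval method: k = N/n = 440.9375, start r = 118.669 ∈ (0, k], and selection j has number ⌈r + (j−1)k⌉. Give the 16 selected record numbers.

j=1: r + 0k = 118.669 → ⌈·⌉ = 119
j=2: r + 1k = 559.6065 → ⌈·⌉ = 560
j=3: r + 2k = 1000.544 → ⌈·⌉ = 1001
j=4: r + 3k = 1441.4815 → ⌈·⌉ = 1442
j=5: r + 4k = 1882.419 → ⌈·⌉ = 1883
j=6: r + 5k = 2323.3565 → ⌈·⌉ = 2324
j=7: r + 6k = 2764.294 → ⌈·⌉ = 2765
j=8: r + 7k = 3205.2315 → ⌈·⌉ = 3206
j=9: r + 8k = 3646.169 → ⌈·⌉ = 3647
j=10: r + 9k = 4087.1065 → ⌈·⌉ = 4088
j=11: r + 10k = 4528.044 → ⌈·⌉ = 4529
j=12: r + 11k = 4968.9815 → ⌈·⌉ = 4969
j=13: r + 12k = 5409.919 → ⌈·⌉ = 5410
j=14: r + 13k = 5850.8565 → ⌈·⌉ = 5851
j=15: r + 14k = 6291.794 → ⌈·⌉ = 6292
j=16: r + 15k = 6732.7315 → ⌈·⌉ = 6733

119, 560, 1001, 1442, 1883, 2324, 2765, 3206, 3647, 4088, 4529, 4969, 5410, 5851, 6292, 6733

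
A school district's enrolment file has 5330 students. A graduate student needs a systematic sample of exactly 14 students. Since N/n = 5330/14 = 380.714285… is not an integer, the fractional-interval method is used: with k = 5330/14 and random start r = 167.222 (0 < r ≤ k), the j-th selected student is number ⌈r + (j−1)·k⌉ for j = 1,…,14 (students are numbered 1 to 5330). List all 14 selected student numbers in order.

168, 548, 929, 1310, 1691, 2071, 2452, 2833, 3213, 3594, 3975, 4356, 4736, 5117

j=1: r + 0k = 167.222 → ⌈·⌉ = 168
j=2: r + 1k = 547.936285… → ⌈·⌉ = 548
j=3: r + 2k = 928.650571… → ⌈·⌉ = 929
j=4: r + 3k = 1309.364857… → ⌈·⌉ = 1310
j=5: r + 4k = 1690.079142… → ⌈·⌉ = 1691
j=6: r + 5k = 2070.793428… → ⌈·⌉ = 2071
j=7: r + 6k = 2451.507714… → ⌈·⌉ = 2452
j=8: r + 7k = 2832.222 → ⌈·⌉ = 2833
j=9: r + 8k = 3212.936285… → ⌈·⌉ = 3213
j=10: r + 9k = 3593.650571… → ⌈·⌉ = 3594
j=11: r + 10k = 3974.364857… → ⌈·⌉ = 3975
j=12: r + 11k = 4355.079142… → ⌈·⌉ = 4356
j=13: r + 12k = 4735.793428… → ⌈·⌉ = 4736
j=14: r + 13k = 5116.507714… → ⌈·⌉ = 5117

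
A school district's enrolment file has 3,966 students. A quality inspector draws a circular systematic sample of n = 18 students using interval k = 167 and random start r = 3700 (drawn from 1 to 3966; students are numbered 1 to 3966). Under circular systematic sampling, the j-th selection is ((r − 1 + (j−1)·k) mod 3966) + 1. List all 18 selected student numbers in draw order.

Selection 1: 3700
Selection 2: 3700 + 167 = 3867
Selection 3: 3867 + 167 = 4034 → 4034 − 3966 = 68
Selection 4: 68 + 167 = 235
Selection 5: 235 + 167 = 402
Selection 6: 402 + 167 = 569
Selection 7: 569 + 167 = 736
Selection 8: 736 + 167 = 903
Selection 9: 903 + 167 = 1070
Selection 10: 1070 + 167 = 1237
Selection 11: 1237 + 167 = 1404
Selection 12: 1404 + 167 = 1571
Selection 13: 1571 + 167 = 1738
Selection 14: 1738 + 167 = 1905
Selection 15: 1905 + 167 = 2072
Selection 16: 2072 + 167 = 2239
Selection 17: 2239 + 167 = 2406
Selection 18: 2406 + 167 = 2573

3700, 3867, 68, 235, 402, 569, 736, 903, 1070, 1237, 1404, 1571, 1738, 1905, 2072, 2239, 2406, 2573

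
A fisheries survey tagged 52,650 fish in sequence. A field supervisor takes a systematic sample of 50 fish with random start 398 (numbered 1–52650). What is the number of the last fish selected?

51995

k = 52650/50 = 1053
50th selection = r + (50−1)·k = 398 + 49×1053 = 398 + 51597 = 51995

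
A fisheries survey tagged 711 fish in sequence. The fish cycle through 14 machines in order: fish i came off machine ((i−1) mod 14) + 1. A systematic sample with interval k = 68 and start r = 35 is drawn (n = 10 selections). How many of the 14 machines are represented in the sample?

7

Consecutive selections differ by k = 68, so their machine numbers differ by 68 mod 14 = 12.
gcd(68, 14) = 2, so the sample visits 14/2 = 7 distinct residues mod 14.
Start 35 is machine 7; the machines hit are 1, 3, 5, 7, 9, 11, 13.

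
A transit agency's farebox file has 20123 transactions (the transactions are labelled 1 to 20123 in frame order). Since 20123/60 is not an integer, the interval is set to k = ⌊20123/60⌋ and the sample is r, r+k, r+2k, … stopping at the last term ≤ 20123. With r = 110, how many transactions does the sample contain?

60

k = ⌊20123/60⌋ = 335
Achieved size = ⌊(20123 − 110)/335⌋ + 1 = ⌊20013/335⌋ + 1 = 59 + 1 = 60
(last selection: 110 + 59×335 = 19875 ≤ 20123; next would be 20210 > 20123)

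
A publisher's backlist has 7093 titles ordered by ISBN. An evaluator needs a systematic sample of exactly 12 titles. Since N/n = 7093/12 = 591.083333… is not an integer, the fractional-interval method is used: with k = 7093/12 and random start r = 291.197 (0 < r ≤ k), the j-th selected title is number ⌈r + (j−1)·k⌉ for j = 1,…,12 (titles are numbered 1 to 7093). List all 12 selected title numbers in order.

j=1: r + 0k = 291.197 → ⌈·⌉ = 292
j=2: r + 1k = 882.280333… → ⌈·⌉ = 883
j=3: r + 2k = 1473.363666… → ⌈·⌉ = 1474
j=4: r + 3k = 2064.447 → ⌈·⌉ = 2065
j=5: r + 4k = 2655.530333… → ⌈·⌉ = 2656
j=6: r + 5k = 3246.613666… → ⌈·⌉ = 3247
j=7: r + 6k = 3837.697 → ⌈·⌉ = 3838
j=8: r + 7k = 4428.780333… → ⌈·⌉ = 4429
j=9: r + 8k = 5019.863666… → ⌈·⌉ = 5020
j=10: r + 9k = 5610.947 → ⌈·⌉ = 5611
j=11: r + 10k = 6202.030333… → ⌈·⌉ = 6203
j=12: r + 11k = 6793.113666… → ⌈·⌉ = 6794

292, 883, 1474, 2065, 2656, 3247, 3838, 4429, 5020, 5611, 6203, 6794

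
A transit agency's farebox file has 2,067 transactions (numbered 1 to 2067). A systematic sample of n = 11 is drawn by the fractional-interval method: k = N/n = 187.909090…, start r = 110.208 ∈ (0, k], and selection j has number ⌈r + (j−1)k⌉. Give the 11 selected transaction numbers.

111, 299, 487, 674, 862, 1050, 1238, 1426, 1614, 1802, 1990

j=1: r + 0k = 110.208 → ⌈·⌉ = 111
j=2: r + 1k = 298.117090… → ⌈·⌉ = 299
j=3: r + 2k = 486.026181… → ⌈·⌉ = 487
j=4: r + 3k = 673.935272… → ⌈·⌉ = 674
j=5: r + 4k = 861.844363… → ⌈·⌉ = 862
j=6: r + 5k = 1049.753454… → ⌈·⌉ = 1050
j=7: r + 6k = 1237.662545… → ⌈·⌉ = 1238
j=8: r + 7k = 1425.571636… → ⌈·⌉ = 1426
j=9: r + 8k = 1613.480727… → ⌈·⌉ = 1614
j=10: r + 9k = 1801.389818… → ⌈·⌉ = 1802
j=11: r + 10k = 1989.298909… → ⌈·⌉ = 1990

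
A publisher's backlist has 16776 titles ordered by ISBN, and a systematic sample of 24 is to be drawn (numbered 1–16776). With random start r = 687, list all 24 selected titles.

k = N/n = 16776/24 = 699
title 1: 687
title 2: 687 + 699 = 1386
title 3: 1386 + 699 = 2085
title 4: 2085 + 699 = 2784
title 5: 2784 + 699 = 3483
title 6: 3483 + 699 = 4182
title 7: 4182 + 699 = 4881
title 8: 4881 + 699 = 5580
title 9: 5580 + 699 = 6279
title 10: 6279 + 699 = 6978
title 11: 6978 + 699 = 7677
title 12: 7677 + 699 = 8376
title 13: 8376 + 699 = 9075
title 14: 9075 + 699 = 9774
title 15: 9774 + 699 = 10473
title 16: 10473 + 699 = 11172
title 17: 11172 + 699 = 11871
title 18: 11871 + 699 = 12570
title 19: 12570 + 699 = 13269
title 20: 13269 + 699 = 13968
title 21: 13968 + 699 = 14667
title 22: 14667 + 699 = 15366
title 23: 15366 + 699 = 16065
title 24: 16065 + 699 = 16764

687, 1386, 2085, 2784, 3483, 4182, 4881, 5580, 6279, 6978, 7677, 8376, 9075, 9774, 10473, 11172, 11871, 12570, 13269, 13968, 14667, 15366, 16065, 16764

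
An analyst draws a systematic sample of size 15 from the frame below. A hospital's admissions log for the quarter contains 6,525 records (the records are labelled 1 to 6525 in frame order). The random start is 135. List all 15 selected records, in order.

135, 570, 1005, 1440, 1875, 2310, 2745, 3180, 3615, 4050, 4485, 4920, 5355, 5790, 6225

k = N/n = 6525/15 = 435
record 1: 135
record 2: 135 + 435 = 570
record 3: 570 + 435 = 1005
record 4: 1005 + 435 = 1440
record 5: 1440 + 435 = 1875
record 6: 1875 + 435 = 2310
record 7: 2310 + 435 = 2745
record 8: 2745 + 435 = 3180
record 9: 3180 + 435 = 3615
record 10: 3615 + 435 = 4050
record 11: 4050 + 435 = 4485
record 12: 4485 + 435 = 4920
record 13: 4920 + 435 = 5355
record 14: 5355 + 435 = 5790
record 15: 5790 + 435 = 6225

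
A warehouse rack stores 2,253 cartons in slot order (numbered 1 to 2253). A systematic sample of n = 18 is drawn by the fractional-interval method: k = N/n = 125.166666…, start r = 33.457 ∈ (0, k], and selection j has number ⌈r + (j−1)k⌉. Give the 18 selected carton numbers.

34, 159, 284, 409, 535, 660, 785, 910, 1035, 1160, 1286, 1411, 1536, 1661, 1786, 1911, 2037, 2162

j=1: r + 0k = 33.457 → ⌈·⌉ = 34
j=2: r + 1k = 158.623666… → ⌈·⌉ = 159
j=3: r + 2k = 283.790333… → ⌈·⌉ = 284
j=4: r + 3k = 408.957 → ⌈·⌉ = 409
j=5: r + 4k = 534.123666… → ⌈·⌉ = 535
j=6: r + 5k = 659.290333… → ⌈·⌉ = 660
j=7: r + 6k = 784.457 → ⌈·⌉ = 785
j=8: r + 7k = 909.623666… → ⌈·⌉ = 910
j=9: r + 8k = 1034.790333… → ⌈·⌉ = 1035
j=10: r + 9k = 1159.957 → ⌈·⌉ = 1160
j=11: r + 10k = 1285.123666… → ⌈·⌉ = 1286
j=12: r + 11k = 1410.290333… → ⌈·⌉ = 1411
j=13: r + 12k = 1535.457 → ⌈·⌉ = 1536
j=14: r + 13k = 1660.623666… → ⌈·⌉ = 1661
j=15: r + 14k = 1785.790333… → ⌈·⌉ = 1786
j=16: r + 15k = 1910.957 → ⌈·⌉ = 1911
j=17: r + 16k = 2036.123666… → ⌈·⌉ = 2037
j=18: r + 17k = 2161.290333… → ⌈·⌉ = 2162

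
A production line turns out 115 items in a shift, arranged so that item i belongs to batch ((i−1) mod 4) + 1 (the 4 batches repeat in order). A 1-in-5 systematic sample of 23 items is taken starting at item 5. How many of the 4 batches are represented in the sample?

4

Consecutive selections differ by k = 5, so their batch numbers differ by 5 mod 4 = 1.
gcd(5, 4) = 1, so the sample visits 4/1 = 4 distinct residues mod 4.
Start 5 is batch 1; the batches hit are 1, 2, 3, 4.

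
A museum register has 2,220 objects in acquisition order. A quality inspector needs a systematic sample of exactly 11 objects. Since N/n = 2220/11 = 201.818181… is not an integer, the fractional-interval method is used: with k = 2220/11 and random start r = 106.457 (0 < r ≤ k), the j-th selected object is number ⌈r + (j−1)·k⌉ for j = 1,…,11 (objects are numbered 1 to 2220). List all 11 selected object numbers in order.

j=1: r + 0k = 106.457 → ⌈·⌉ = 107
j=2: r + 1k = 308.275181… → ⌈·⌉ = 309
j=3: r + 2k = 510.093363… → ⌈·⌉ = 511
j=4: r + 3k = 711.911545… → ⌈·⌉ = 712
j=5: r + 4k = 913.729727… → ⌈·⌉ = 914
j=6: r + 5k = 1115.547909… → ⌈·⌉ = 1116
j=7: r + 6k = 1317.366090… → ⌈·⌉ = 1318
j=8: r + 7k = 1519.184272… → ⌈·⌉ = 1520
j=9: r + 8k = 1721.002454… → ⌈·⌉ = 1722
j=10: r + 9k = 1922.820636… → ⌈·⌉ = 1923
j=11: r + 10k = 2124.638818… → ⌈·⌉ = 2125

107, 309, 511, 712, 914, 1116, 1318, 1520, 1722, 1923, 2125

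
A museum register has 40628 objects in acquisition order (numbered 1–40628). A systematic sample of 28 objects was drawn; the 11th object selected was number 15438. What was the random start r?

928

k = 40628/28 = 1451
r = 15438 − (11−1)×1451 = 15438 − 14510 = 928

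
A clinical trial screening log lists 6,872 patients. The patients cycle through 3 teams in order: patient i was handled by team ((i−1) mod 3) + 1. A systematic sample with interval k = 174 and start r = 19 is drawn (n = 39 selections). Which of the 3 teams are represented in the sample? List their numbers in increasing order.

Consecutive selections differ by k = 174, so their team numbers differ by 174 mod 3 = 0.
gcd(174, 3) = 3, so the sample visits 3/3 = 1 distinct residues mod 3.
Start 19 is team 1; the teams hit are 1.

1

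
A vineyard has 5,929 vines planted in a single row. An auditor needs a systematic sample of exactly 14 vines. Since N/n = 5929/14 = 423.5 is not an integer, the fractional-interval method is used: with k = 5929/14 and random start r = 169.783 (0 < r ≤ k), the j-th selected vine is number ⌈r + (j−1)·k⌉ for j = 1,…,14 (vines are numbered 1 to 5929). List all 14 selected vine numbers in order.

170, 594, 1017, 1441, 1864, 2288, 2711, 3135, 3558, 3982, 4405, 4829, 5252, 5676

j=1: r + 0k = 169.783 → ⌈·⌉ = 170
j=2: r + 1k = 593.283 → ⌈·⌉ = 594
j=3: r + 2k = 1016.783 → ⌈·⌉ = 1017
j=4: r + 3k = 1440.283 → ⌈·⌉ = 1441
j=5: r + 4k = 1863.783 → ⌈·⌉ = 1864
j=6: r + 5k = 2287.283 → ⌈·⌉ = 2288
j=7: r + 6k = 2710.783 → ⌈·⌉ = 2711
j=8: r + 7k = 3134.283 → ⌈·⌉ = 3135
j=9: r + 8k = 3557.783 → ⌈·⌉ = 3558
j=10: r + 9k = 3981.283 → ⌈·⌉ = 3982
j=11: r + 10k = 4404.783 → ⌈·⌉ = 4405
j=12: r + 11k = 4828.283 → ⌈·⌉ = 4829
j=13: r + 12k = 5251.783 → ⌈·⌉ = 5252
j=14: r + 13k = 5675.283 → ⌈·⌉ = 5676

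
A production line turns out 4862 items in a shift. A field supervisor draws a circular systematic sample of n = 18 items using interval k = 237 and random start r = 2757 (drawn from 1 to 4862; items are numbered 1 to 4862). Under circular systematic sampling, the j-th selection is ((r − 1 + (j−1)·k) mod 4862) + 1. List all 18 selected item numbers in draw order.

2757, 2994, 3231, 3468, 3705, 3942, 4179, 4416, 4653, 28, 265, 502, 739, 976, 1213, 1450, 1687, 1924

Selection 1: 2757
Selection 2: 2757 + 237 = 2994
Selection 3: 2994 + 237 = 3231
Selection 4: 3231 + 237 = 3468
Selection 5: 3468 + 237 = 3705
Selection 6: 3705 + 237 = 3942
Selection 7: 3942 + 237 = 4179
Selection 8: 4179 + 237 = 4416
Selection 9: 4416 + 237 = 4653
Selection 10: 4653 + 237 = 4890 → 4890 − 4862 = 28
Selection 11: 28 + 237 = 265
Selection 12: 265 + 237 = 502
Selection 13: 502 + 237 = 739
Selection 14: 739 + 237 = 976
Selection 15: 976 + 237 = 1213
Selection 16: 1213 + 237 = 1450
Selection 17: 1450 + 237 = 1687
Selection 18: 1687 + 237 = 1924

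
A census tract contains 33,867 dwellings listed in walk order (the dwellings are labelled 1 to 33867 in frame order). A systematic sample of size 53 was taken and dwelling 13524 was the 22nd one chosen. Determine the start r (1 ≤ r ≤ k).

105

k = 33867/53 = 639
r = 13524 − (22−1)×639 = 13524 − 13419 = 105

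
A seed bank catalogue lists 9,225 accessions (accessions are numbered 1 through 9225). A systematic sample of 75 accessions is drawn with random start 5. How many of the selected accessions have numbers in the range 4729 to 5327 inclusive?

k = 9225/75 = 123
First selection ≥ 4729: 5 + ⌈(4729−5)/123⌉·123 = 5 + 39×123 = 4802
Last selection ≤ 5327: 5 + ⌊(5327−5)/123⌋·123 = 5 + 43×123 = 5294
Count = 43 − 39 + 1 = 5

5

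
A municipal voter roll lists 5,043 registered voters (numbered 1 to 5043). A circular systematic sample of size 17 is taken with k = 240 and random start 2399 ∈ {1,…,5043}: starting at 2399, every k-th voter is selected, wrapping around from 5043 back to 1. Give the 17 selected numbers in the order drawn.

2399, 2639, 2879, 3119, 3359, 3599, 3839, 4079, 4319, 4559, 4799, 5039, 236, 476, 716, 956, 1196

Selection 1: 2399
Selection 2: 2399 + 240 = 2639
Selection 3: 2639 + 240 = 2879
Selection 4: 2879 + 240 = 3119
Selection 5: 3119 + 240 = 3359
Selection 6: 3359 + 240 = 3599
Selection 7: 3599 + 240 = 3839
Selection 8: 3839 + 240 = 4079
Selection 9: 4079 + 240 = 4319
Selection 10: 4319 + 240 = 4559
Selection 11: 4559 + 240 = 4799
Selection 12: 4799 + 240 = 5039
Selection 13: 5039 + 240 = 5279 → 5279 − 5043 = 236
Selection 14: 236 + 240 = 476
Selection 15: 476 + 240 = 716
Selection 16: 716 + 240 = 956
Selection 17: 956 + 240 = 1196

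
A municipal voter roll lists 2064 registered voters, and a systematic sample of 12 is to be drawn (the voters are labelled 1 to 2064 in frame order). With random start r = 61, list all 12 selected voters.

61, 233, 405, 577, 749, 921, 1093, 1265, 1437, 1609, 1781, 1953

k = N/n = 2064/12 = 172
voter 1: 61
voter 2: 61 + 172 = 233
voter 3: 233 + 172 = 405
voter 4: 405 + 172 = 577
voter 5: 577 + 172 = 749
voter 6: 749 + 172 = 921
voter 7: 921 + 172 = 1093
voter 8: 1093 + 172 = 1265
voter 9: 1265 + 172 = 1437
voter 10: 1437 + 172 = 1609
voter 11: 1609 + 172 = 1781
voter 12: 1781 + 172 = 1953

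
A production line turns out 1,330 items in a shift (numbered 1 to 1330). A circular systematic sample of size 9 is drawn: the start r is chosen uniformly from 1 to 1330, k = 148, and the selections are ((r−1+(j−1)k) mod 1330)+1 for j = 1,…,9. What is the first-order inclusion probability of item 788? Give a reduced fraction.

9/1330

For each position j, as r ranges over 1…1330 the j-th selection hits every item exactly once, so item 788 is selected for exactly 9 of the 1330 starts.
Inclusion probability = 9/1330.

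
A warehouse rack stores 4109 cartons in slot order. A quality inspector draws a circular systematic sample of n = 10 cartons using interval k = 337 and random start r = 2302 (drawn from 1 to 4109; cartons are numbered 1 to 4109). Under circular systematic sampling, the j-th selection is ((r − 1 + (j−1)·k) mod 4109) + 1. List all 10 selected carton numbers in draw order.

Selection 1: 2302
Selection 2: 2302 + 337 = 2639
Selection 3: 2639 + 337 = 2976
Selection 4: 2976 + 337 = 3313
Selection 5: 3313 + 337 = 3650
Selection 6: 3650 + 337 = 3987
Selection 7: 3987 + 337 = 4324 → 4324 − 4109 = 215
Selection 8: 215 + 337 = 552
Selection 9: 552 + 337 = 889
Selection 10: 889 + 337 = 1226

2302, 2639, 2976, 3313, 3650, 3987, 215, 552, 889, 1226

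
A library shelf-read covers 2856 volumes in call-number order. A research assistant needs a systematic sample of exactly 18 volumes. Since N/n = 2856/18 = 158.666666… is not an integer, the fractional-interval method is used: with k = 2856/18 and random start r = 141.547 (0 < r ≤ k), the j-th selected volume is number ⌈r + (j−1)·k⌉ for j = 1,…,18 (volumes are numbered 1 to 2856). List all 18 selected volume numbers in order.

142, 301, 459, 618, 777, 935, 1094, 1253, 1411, 1570, 1729, 1887, 2046, 2205, 2363, 2522, 2681, 2839

j=1: r + 0k = 141.547 → ⌈·⌉ = 142
j=2: r + 1k = 300.213666… → ⌈·⌉ = 301
j=3: r + 2k = 458.880333… → ⌈·⌉ = 459
j=4: r + 3k = 617.547 → ⌈·⌉ = 618
j=5: r + 4k = 776.213666… → ⌈·⌉ = 777
j=6: r + 5k = 934.880333… → ⌈·⌉ = 935
j=7: r + 6k = 1093.547 → ⌈·⌉ = 1094
j=8: r + 7k = 1252.213666… → ⌈·⌉ = 1253
j=9: r + 8k = 1410.880333… → ⌈·⌉ = 1411
j=10: r + 9k = 1569.547 → ⌈·⌉ = 1570
j=11: r + 10k = 1728.213666… → ⌈·⌉ = 1729
j=12: r + 11k = 1886.880333… → ⌈·⌉ = 1887
j=13: r + 12k = 2045.547 → ⌈·⌉ = 2046
j=14: r + 13k = 2204.213666… → ⌈·⌉ = 2205
j=15: r + 14k = 2362.880333… → ⌈·⌉ = 2363
j=16: r + 15k = 2521.547 → ⌈·⌉ = 2522
j=17: r + 16k = 2680.213666… → ⌈·⌉ = 2681
j=18: r + 17k = 2838.880333… → ⌈·⌉ = 2839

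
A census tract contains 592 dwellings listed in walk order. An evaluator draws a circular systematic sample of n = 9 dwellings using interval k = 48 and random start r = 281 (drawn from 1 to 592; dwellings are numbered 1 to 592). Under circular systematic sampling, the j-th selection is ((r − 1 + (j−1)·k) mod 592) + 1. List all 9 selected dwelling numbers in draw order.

Selection 1: 281
Selection 2: 281 + 48 = 329
Selection 3: 329 + 48 = 377
Selection 4: 377 + 48 = 425
Selection 5: 425 + 48 = 473
Selection 6: 473 + 48 = 521
Selection 7: 521 + 48 = 569
Selection 8: 569 + 48 = 617 → 617 − 592 = 25
Selection 9: 25 + 48 = 73

281, 329, 377, 425, 473, 521, 569, 25, 73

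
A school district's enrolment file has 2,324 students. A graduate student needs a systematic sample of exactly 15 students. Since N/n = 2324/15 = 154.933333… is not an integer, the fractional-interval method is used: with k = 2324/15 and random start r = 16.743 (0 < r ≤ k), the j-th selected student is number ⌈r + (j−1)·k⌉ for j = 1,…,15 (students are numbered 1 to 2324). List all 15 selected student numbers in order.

j=1: r + 0k = 16.743 → ⌈·⌉ = 17
j=2: r + 1k = 171.676333… → ⌈·⌉ = 172
j=3: r + 2k = 326.609666… → ⌈·⌉ = 327
j=4: r + 3k = 481.543 → ⌈·⌉ = 482
j=5: r + 4k = 636.476333… → ⌈·⌉ = 637
j=6: r + 5k = 791.409666… → ⌈·⌉ = 792
j=7: r + 6k = 946.343 → ⌈·⌉ = 947
j=8: r + 7k = 1101.276333… → ⌈·⌉ = 1102
j=9: r + 8k = 1256.209666… → ⌈·⌉ = 1257
j=10: r + 9k = 1411.143 → ⌈·⌉ = 1412
j=11: r + 10k = 1566.076333… → ⌈·⌉ = 1567
j=12: r + 11k = 1721.009666… → ⌈·⌉ = 1722
j=13: r + 12k = 1875.943 → ⌈·⌉ = 1876
j=14: r + 13k = 2030.876333… → ⌈·⌉ = 2031
j=15: r + 14k = 2185.809666… → ⌈·⌉ = 2186

17, 172, 327, 482, 637, 792, 947, 1102, 1257, 1412, 1567, 1722, 1876, 2031, 2186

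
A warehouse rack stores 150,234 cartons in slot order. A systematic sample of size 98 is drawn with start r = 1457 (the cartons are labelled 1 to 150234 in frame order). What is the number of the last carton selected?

k = 150234/98 = 1533
98th selection = r + (98−1)·k = 1457 + 97×1533 = 1457 + 148701 = 150158

150158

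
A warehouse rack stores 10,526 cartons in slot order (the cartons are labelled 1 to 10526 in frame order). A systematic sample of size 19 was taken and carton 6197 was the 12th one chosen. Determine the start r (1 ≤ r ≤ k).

103

k = 10526/19 = 554
r = 6197 − (12−1)×554 = 6197 − 6094 = 103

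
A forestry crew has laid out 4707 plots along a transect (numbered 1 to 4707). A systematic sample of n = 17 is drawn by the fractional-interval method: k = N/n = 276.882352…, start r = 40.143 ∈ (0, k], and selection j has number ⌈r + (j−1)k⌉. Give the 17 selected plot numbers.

41, 318, 594, 871, 1148, 1425, 1702, 1979, 2256, 2533, 2809, 3086, 3363, 3640, 3917, 4194, 4471

j=1: r + 0k = 40.143 → ⌈·⌉ = 41
j=2: r + 1k = 317.025352… → ⌈·⌉ = 318
j=3: r + 2k = 593.907705… → ⌈·⌉ = 594
j=4: r + 3k = 870.790058… → ⌈·⌉ = 871
j=5: r + 4k = 1147.672411… → ⌈·⌉ = 1148
j=6: r + 5k = 1424.554764… → ⌈·⌉ = 1425
j=7: r + 6k = 1701.437117… → ⌈·⌉ = 1702
j=8: r + 7k = 1978.319470… → ⌈·⌉ = 1979
j=9: r + 8k = 2255.201823… → ⌈·⌉ = 2256
j=10: r + 9k = 2532.084176… → ⌈·⌉ = 2533
j=11: r + 10k = 2808.966529… → ⌈·⌉ = 2809
j=12: r + 11k = 3085.848882… → ⌈·⌉ = 3086
j=13: r + 12k = 3362.731235… → ⌈·⌉ = 3363
j=14: r + 13k = 3639.613588… → ⌈·⌉ = 3640
j=15: r + 14k = 3916.495941… → ⌈·⌉ = 3917
j=16: r + 15k = 4193.378294… → ⌈·⌉ = 4194
j=17: r + 16k = 4470.260647… → ⌈·⌉ = 4471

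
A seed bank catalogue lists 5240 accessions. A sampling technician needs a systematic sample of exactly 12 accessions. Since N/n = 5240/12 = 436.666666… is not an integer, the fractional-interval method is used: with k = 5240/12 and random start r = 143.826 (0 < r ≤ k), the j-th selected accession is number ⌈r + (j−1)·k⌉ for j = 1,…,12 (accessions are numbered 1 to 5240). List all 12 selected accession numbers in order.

144, 581, 1018, 1454, 1891, 2328, 2764, 3201, 3638, 4074, 4511, 4948

j=1: r + 0k = 143.826 → ⌈·⌉ = 144
j=2: r + 1k = 580.492666… → ⌈·⌉ = 581
j=3: r + 2k = 1017.159333… → ⌈·⌉ = 1018
j=4: r + 3k = 1453.826 → ⌈·⌉ = 1454
j=5: r + 4k = 1890.492666… → ⌈·⌉ = 1891
j=6: r + 5k = 2327.159333… → ⌈·⌉ = 2328
j=7: r + 6k = 2763.826 → ⌈·⌉ = 2764
j=8: r + 7k = 3200.492666… → ⌈·⌉ = 3201
j=9: r + 8k = 3637.159333… → ⌈·⌉ = 3638
j=10: r + 9k = 4073.826 → ⌈·⌉ = 4074
j=11: r + 10k = 4510.492666… → ⌈·⌉ = 4511
j=12: r + 11k = 4947.159333… → ⌈·⌉ = 4948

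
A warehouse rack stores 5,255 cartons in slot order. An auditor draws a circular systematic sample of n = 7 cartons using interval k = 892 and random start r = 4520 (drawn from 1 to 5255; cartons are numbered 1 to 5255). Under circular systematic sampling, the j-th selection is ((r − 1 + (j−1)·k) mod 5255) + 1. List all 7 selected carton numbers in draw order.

4520, 157, 1049, 1941, 2833, 3725, 4617

Selection 1: 4520
Selection 2: 4520 + 892 = 5412 → 5412 − 5255 = 157
Selection 3: 157 + 892 = 1049
Selection 4: 1049 + 892 = 1941
Selection 5: 1941 + 892 = 2833
Selection 6: 2833 + 892 = 3725
Selection 7: 3725 + 892 = 4617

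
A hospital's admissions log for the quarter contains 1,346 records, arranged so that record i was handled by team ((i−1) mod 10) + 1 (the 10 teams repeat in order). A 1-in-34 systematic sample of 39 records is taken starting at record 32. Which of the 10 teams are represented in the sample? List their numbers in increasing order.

2, 4, 6, 8, 10

Consecutive selections differ by k = 34, so their team numbers differ by 34 mod 10 = 4.
gcd(34, 10) = 2, so the sample visits 10/2 = 5 distinct residues mod 10.
Start 32 is team 2; the teams hit are 2, 4, 6, 8, 10.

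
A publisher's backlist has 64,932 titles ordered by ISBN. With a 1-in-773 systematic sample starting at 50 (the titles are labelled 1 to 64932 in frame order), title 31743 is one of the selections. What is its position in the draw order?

42

k = 773
position = (31743 − 50)/773 + 1 = 31693/773 + 1 = 41 + 1 = 42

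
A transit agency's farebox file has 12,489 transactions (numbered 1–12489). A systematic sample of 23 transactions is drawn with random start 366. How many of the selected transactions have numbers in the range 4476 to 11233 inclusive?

k = 12489/23 = 543
First selection ≥ 4476: 366 + ⌈(4476−366)/543⌉·543 = 366 + 8×543 = 4710
Last selection ≤ 11233: 366 + ⌊(11233−366)/543⌋·543 = 366 + 20×543 = 11226
Count = 20 − 8 + 1 = 13

13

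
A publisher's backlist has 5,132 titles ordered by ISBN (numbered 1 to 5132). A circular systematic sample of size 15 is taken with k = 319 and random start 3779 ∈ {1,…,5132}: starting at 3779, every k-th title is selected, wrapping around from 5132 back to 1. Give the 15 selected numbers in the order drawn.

3779, 4098, 4417, 4736, 5055, 242, 561, 880, 1199, 1518, 1837, 2156, 2475, 2794, 3113

Selection 1: 3779
Selection 2: 3779 + 319 = 4098
Selection 3: 4098 + 319 = 4417
Selection 4: 4417 + 319 = 4736
Selection 5: 4736 + 319 = 5055
Selection 6: 5055 + 319 = 5374 → 5374 − 5132 = 242
Selection 7: 242 + 319 = 561
Selection 8: 561 + 319 = 880
Selection 9: 880 + 319 = 1199
Selection 10: 1199 + 319 = 1518
Selection 11: 1518 + 319 = 1837
Selection 12: 1837 + 319 = 2156
Selection 13: 2156 + 319 = 2475
Selection 14: 2475 + 319 = 2794
Selection 15: 2794 + 319 = 3113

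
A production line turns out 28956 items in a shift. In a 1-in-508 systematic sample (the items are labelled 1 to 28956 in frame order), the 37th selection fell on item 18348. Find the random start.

k = 508
r = 18348 − (37−1)×508 = 18348 − 18288 = 60

60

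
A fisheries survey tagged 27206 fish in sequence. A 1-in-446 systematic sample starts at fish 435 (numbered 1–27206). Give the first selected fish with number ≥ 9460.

9801

k = 446
Steps past start: ⌈(9460 − 435)/446⌉ = ⌈9025/446⌉ = 21
Selected fish: 435 + 21×446 = 9801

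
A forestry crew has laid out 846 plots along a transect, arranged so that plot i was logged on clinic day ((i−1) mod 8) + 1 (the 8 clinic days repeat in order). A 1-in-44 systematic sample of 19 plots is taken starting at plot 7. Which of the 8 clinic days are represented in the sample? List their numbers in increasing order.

3, 7

Consecutive selections differ by k = 44, so their clinic day numbers differ by 44 mod 8 = 4.
gcd(44, 8) = 4, so the sample visits 8/4 = 2 distinct residues mod 8.
Start 7 is clinic day 7; the clinic days hit are 3, 7.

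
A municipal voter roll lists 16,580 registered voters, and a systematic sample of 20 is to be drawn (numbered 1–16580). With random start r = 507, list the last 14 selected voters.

5481, 6310, 7139, 7968, 8797, 9626, 10455, 11284, 12113, 12942, 13771, 14600, 15429, 16258

k = N/n = 16580/20 = 829
7th selection = 507 + 6×829 = 5481
8th: 5481 + 829 = 6310
9th: 6310 + 829 = 7139
10th: 7139 + 829 = 7968
11th: 7968 + 829 = 8797
12th: 8797 + 829 = 9626
13th: 9626 + 829 = 10455
14th: 10455 + 829 = 11284
15th: 11284 + 829 = 12113
16th: 12113 + 829 = 12942
17th: 12942 + 829 = 13771
18th: 13771 + 829 = 14600
19th: 14600 + 829 = 15429
20th: 15429 + 829 = 16258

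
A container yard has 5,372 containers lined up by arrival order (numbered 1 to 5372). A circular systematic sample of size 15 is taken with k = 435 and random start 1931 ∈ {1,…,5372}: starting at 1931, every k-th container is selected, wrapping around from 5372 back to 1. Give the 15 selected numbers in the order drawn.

1931, 2366, 2801, 3236, 3671, 4106, 4541, 4976, 39, 474, 909, 1344, 1779, 2214, 2649

Selection 1: 1931
Selection 2: 1931 + 435 = 2366
Selection 3: 2366 + 435 = 2801
Selection 4: 2801 + 435 = 3236
Selection 5: 3236 + 435 = 3671
Selection 6: 3671 + 435 = 4106
Selection 7: 4106 + 435 = 4541
Selection 8: 4541 + 435 = 4976
Selection 9: 4976 + 435 = 5411 → 5411 − 5372 = 39
Selection 10: 39 + 435 = 474
Selection 11: 474 + 435 = 909
Selection 12: 909 + 435 = 1344
Selection 13: 1344 + 435 = 1779
Selection 14: 1779 + 435 = 2214
Selection 15: 2214 + 435 = 2649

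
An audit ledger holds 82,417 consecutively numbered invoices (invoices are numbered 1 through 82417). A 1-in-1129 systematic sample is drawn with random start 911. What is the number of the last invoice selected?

k = 1129
73rd selection = r + (73−1)·k = 911 + 72×1129 = 911 + 81288 = 82199

82199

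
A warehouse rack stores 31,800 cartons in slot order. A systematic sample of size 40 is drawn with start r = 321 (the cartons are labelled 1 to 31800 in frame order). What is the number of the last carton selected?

k = 31800/40 = 795
40th selection = r + (40−1)·k = 321 + 39×795 = 321 + 31005 = 31326

31326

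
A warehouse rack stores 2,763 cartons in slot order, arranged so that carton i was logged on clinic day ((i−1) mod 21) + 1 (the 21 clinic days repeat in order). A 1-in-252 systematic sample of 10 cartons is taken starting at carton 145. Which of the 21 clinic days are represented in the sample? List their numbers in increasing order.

Consecutive selections differ by k = 252, so their clinic day numbers differ by 252 mod 21 = 0.
gcd(252, 21) = 21, so the sample visits 21/21 = 1 distinct residues mod 21.
Start 145 is clinic day 19; the clinic days hit are 19.

19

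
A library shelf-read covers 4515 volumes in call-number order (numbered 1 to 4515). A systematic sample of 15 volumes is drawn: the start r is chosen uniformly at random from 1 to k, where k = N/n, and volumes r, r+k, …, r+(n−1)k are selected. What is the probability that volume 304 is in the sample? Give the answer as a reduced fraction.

k = 4515/15 = 301.
Volume 304 is selected iff r ≡ 304 (mod 301); exactly one such r in {1,…,301}.
Inclusion probability = 1/301.

1/301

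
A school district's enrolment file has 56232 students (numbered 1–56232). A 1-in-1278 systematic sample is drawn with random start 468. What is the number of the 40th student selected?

k = 1278
40th selection = r + (40−1)·k = 468 + 39×1278 = 468 + 49842 = 50310

50310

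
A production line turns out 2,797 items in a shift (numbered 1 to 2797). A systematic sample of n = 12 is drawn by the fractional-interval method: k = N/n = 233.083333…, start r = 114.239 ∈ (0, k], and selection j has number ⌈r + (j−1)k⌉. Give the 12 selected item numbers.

j=1: r + 0k = 114.239 → ⌈·⌉ = 115
j=2: r + 1k = 347.322333… → ⌈·⌉ = 348
j=3: r + 2k = 580.405666… → ⌈·⌉ = 581
j=4: r + 3k = 813.489 → ⌈·⌉ = 814
j=5: r + 4k = 1046.572333… → ⌈·⌉ = 1047
j=6: r + 5k = 1279.655666… → ⌈·⌉ = 1280
j=7: r + 6k = 1512.739 → ⌈·⌉ = 1513
j=8: r + 7k = 1745.822333… → ⌈·⌉ = 1746
j=9: r + 8k = 1978.905666… → ⌈·⌉ = 1979
j=10: r + 9k = 2211.989 → ⌈·⌉ = 2212
j=11: r + 10k = 2445.072333… → ⌈·⌉ = 2446
j=12: r + 11k = 2678.155666… → ⌈·⌉ = 2679

115, 348, 581, 814, 1047, 1280, 1513, 1746, 1979, 2212, 2446, 2679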